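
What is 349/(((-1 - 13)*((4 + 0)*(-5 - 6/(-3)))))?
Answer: 349/168 ≈ 2.0774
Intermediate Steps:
349/(((-1 - 13)*((4 + 0)*(-5 - 6/(-3))))) = 349/((-56*(-5 - 6*(-1/3)))) = 349/((-56*(-5 + 2))) = 349/((-56*(-3))) = 349/((-14*(-12))) = 349/168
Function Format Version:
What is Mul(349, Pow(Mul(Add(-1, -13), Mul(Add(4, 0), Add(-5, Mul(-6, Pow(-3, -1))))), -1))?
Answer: Rational(349, 168) ≈ 2.0774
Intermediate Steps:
Mul(349, Pow(Mul(Add(-1, -13), Mul(Add(4, 0), Add(-5, Mul(-6, Pow(-3, -1))))), -1)) = Mul(349, Pow(Mul(-14, Mul(4, Add(-5, Mul(-6, Rational(-1, 3))))), -1)) = Mul(349, Pow(Mul(-14, Mul(4, Add(-5, 2))), -1)) = Mul(349, Pow(Mul(-14, Mul(4, -3)), -1)) = Mul(349, Pow(Mul(-14, -12), -1)) = Mul(349, Pow(168, -1)) = Mul(349, Rational(1, 168)) = Rational(349, 168)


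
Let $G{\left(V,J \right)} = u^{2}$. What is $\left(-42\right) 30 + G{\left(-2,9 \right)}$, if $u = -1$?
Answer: $-1259$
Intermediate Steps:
$G{\left(V,J \right)} = 1$ ($G{\left(V,J \right)} = \left(-1\right)^{2} = 1$)
$\left(-42\right) 30 + G{\left(-2,9 \right)} = \left(-42\right) 30 + 1 = -1260 + 1 = -1259$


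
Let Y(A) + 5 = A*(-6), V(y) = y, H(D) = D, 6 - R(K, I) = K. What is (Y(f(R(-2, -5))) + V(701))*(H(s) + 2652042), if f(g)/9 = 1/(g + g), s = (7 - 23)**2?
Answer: 7348191609/4 ≈ 1.8370e+9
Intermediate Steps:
R(K, I) = 6 - K
s = 256 (s = (-16)**2 = 256)
f(g) = 9/(2*g) (f(g) = 9/(g + g) = 9/((2*g)) = 9*(1/(2*g)) = 9/(2*g))
Y(A) = -5 - 6*A (Y(A) = -5 + A*(-6) = -5 - 6*A)
(Y(f(R(-2, -5))) + V(701))*(H(s) + 2652042) = ((-5 - 27/(6 - 1*(-2))) + 701)*(256 + 2652042) = ((-5 - 27/(6 + 2)) + 701)*2652298 = ((-5 - 27/8) + 701)*2652298 = (-67/8 + 701)*2652298 = (5541/8)*2652298 = 7348191609/4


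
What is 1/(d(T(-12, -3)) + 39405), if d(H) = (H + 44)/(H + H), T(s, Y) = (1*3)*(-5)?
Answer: 30/1182121 ≈ 2.5378e-5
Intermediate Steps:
T(s, Y) = -15 (T(s, Y) = 3*(-5) = -15)
d(H) = (44 + H)/(2*H) (d(H) = (44 + H)/((2*H)) = (44 + H)*(1/(2*H)) = (44 + H)/(2*H))
1/(d(T(-12, -3)) + 39405) = 1/((½)*(44 - 15)/(-15) + 39405) = 1/((½)*(-1/15)*29 + 39405) = 1/(-29/30 + 39405) = 1/(1182121/30) = 30/1182121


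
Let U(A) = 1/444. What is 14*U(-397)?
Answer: 7/222 ≈ 0.031532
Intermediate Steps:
U(A) = 1/444
14*U(-397) = 14*(1/444) = 7/222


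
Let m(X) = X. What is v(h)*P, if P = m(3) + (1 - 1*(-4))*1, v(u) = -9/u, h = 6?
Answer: -12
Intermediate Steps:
P = 8 (P = 3 + (1 - 1*(-4))*1 = 3 + (1 + 4)*1 = 3 + 5*1 = 3 + 5 = 8)
v(h)*P = -9/6*8 = -9*1/6*8 = -3/2*8 = -12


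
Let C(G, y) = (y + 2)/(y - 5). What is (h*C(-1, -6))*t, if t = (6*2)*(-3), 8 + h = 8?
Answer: 0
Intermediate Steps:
h = 0 (h = -8 + 8 = 0)
t = -36 (t = 12*(-3) = -36)
C(G, y) = (2 + y)/(-5 + y)
(h*C(-1, -6))*t = (0*((2 - 6)/(-5 - 6)))*(-36) = (0*(-4/(-11)))*(-36) = (0*(-1/11*(-4)))*(-36) = (0*(4/11))*(-36) = 0*(-36) = 0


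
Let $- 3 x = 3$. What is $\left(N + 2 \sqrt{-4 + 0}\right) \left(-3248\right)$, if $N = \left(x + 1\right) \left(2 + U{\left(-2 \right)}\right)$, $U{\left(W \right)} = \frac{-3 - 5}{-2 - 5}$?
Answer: $- 12992 i \approx - 12992.0 i$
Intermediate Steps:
$x = -1$ ($x = \left(- \frac{1}{3}\right) 3 = -1$)
$U{\left(W \right)} = \frac{8}{7}$ ($U{\left(W \right)} = - \frac{8}{-7} = \left(-8\right) \left(- \frac{1}{7}\right) = \frac{8}{7}$)
$N = 0$ ($N = \left(-1 + 1\right) \left(2 + \frac{8}{7}\right) = 0 \cdot \frac{22}{7} = 0$)
$\left(N + 2 \sqrt{-4 + 0}\right) \left(-3248\right) = \left(0 + 2 \sqrt{-4 + 0}\right) \left(-3248\right) = \left(0 + 2 \sqrt{-4}\right) \left(-3248\right) = \left(0 + 2 \cdot 2 i\right) \left(-3248\right) = \left(0 + 4 i\right) \left(-3248\right) = 4 i \left(-3248\right) = - 12992 i$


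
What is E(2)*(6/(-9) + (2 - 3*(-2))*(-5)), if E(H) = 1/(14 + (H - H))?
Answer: -61/21 ≈ -2.9048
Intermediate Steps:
E(H) = 1/14 (E(H) = 1/(14 + 0) = 1/14)
E(2)*(6/(-9) + (2 - 3*(-2))*(-5)) = (6/(-9) + (2 - 3*(-2))*(-5))/14 = (6*(-1/9) + (2 + 6)*(-5))/14 = (-2/3 + 8*(-5))/14 = (-2/3 - 40)/14 = (1/14)*(-122/3) = -61/21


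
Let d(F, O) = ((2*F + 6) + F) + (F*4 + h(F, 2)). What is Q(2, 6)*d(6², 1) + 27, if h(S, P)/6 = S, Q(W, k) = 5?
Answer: 2397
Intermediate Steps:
h(S, P) = 6*S
d(F, O) = 6 + 13*F (d(F, O) = ((2*F + 6) + F) + (F*4 + 6*F) = ((6 + 2*F) + F) + (4*F + 6*F) = (6 + 3*F) + 10*F = 6 + 13*F)
Q(2, 6)*d(6², 1) + 27 = 5*(6 + 13*6²) + 27 = 5*(6 + 13*36) + 27 = 5*(6 + 468) + 27 = 5*474 + 27 = 2370 + 27 = 2397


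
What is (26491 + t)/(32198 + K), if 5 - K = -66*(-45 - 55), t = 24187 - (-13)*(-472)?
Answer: 44542/25603 ≈ 1.7397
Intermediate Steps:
t = 18051 (t = 24187 - 1*6136 = 24187 - 6136 = 18051)
K = -6595 (K = 5 - (-66)*(-45 - 55) = 5 - (-66)*(-100) = 5 - 1*6600 = 5 - 6600 = -6595)
(26491 + t)/(32198 + K) = (26491 + 18051)/(32198 - 6595) = 44542/25603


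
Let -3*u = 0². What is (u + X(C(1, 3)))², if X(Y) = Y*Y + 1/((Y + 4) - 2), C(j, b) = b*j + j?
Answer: 9409/36 ≈ 261.36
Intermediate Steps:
C(j, b) = j + b*j
u = 0 (u = -⅓*0² = -⅓*0 = 0)
X(Y) = Y² + 1/(2 + Y) (X(Y) = Y² + 1/((4 + Y) - 2) = Y² + 1/(2 + Y))
(u + X(C(1, 3)))² = (0 + (1 + (1*(1 + 3))³ + 2*(1*(1 + 3))²)/(2 + 1*(1 + 3)))² = (0 + (1 + (1*4)³ + 2*(1*4)²)/(2 + 1*4))² = (0 + (1 + 4³ + 2*4²)/(2 + 4))² = (0 + (1 + 64 + 2*16)/6)² = (0 + (1 + 64 + 32)/6)² = (0 + (⅙)*97)² = (0 + 97/6)² = (97/6)² = 9409/36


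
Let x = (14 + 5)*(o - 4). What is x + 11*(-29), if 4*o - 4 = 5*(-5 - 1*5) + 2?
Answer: -604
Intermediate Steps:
o = -11 (o = 1 + (5*(-5 - 1*5) + 2)/4 = 1 + (5*(-5 - 5) + 2)/4 = 1 + (5*(-10) + 2)/4 = 1 + (-50 + 2)/4 = 1 + (¼)*(-48) = 1 - 12 = -11)
x = -285 (x = (14 + 5)*(-11 - 4) = 19*(-15) = -285)
x + 11*(-29) = -285 + 11*(-29) = -285 - 319 = -604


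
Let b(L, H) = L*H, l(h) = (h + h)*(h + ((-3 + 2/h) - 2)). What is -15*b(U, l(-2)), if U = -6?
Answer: 2880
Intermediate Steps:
l(h) = 2*h*(-5 + h + 2/h) (l(h) = (2*h)*(h + (-5 + 2/h)) = (2*h)*(-5 + h + 2/h) = 2*h*(-5 + h + 2/h))
b(L, H) = H*L
-15*b(U, l(-2)) = -15*(4 - 10*(-2) + 2*(-2)**2)*(-6) = -15*(4 + 20 + 2*4)*(-6) = -15*(4 + 20 + 8)*(-6) = -480*(-6) = -15*(-192) = 2880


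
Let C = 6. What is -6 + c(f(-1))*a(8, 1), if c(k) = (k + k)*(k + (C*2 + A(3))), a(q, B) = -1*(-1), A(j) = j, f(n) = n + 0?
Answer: -34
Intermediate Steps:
f(n) = n
a(q, B) = 1
c(k) = 2*k*(15 + k) (c(k) = (k + k)*(k + (6*2 + 3)) = (2*k)*(k + (12 + 3)) = (2*k)*(k + 15) = (2*k)*(15 + k) = 2*k*(15 + k))
-6 + c(f(-1))*a(8, 1) = -6 + (2*(-1)*(15 - 1))*1 = -6 + (2*(-1)*14)*1 = -6 - 28*1 = -6 - 28 = -34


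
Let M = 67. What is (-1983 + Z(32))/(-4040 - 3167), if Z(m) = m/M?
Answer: 132829/482869 ≈ 0.27508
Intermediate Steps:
Z(m) = m/67
(-1983 + Z(32))/(-4040 - 3167) = (-1983 + (1/67)*32)/(-4040 - 3167) = (-1983 + 32/67)/(-7207) = -132829/67*(-1/7207) = 132829/482869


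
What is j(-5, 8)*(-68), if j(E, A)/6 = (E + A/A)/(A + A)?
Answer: 102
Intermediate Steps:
j(E, A) = 3*(1 + E)/A (j(E, A) = 6*((E + A/A)/(A + A)) = 6*((E + 1)/((2*A))) = 6*((1 + E)*(1/(2*A))) = 6*((1 + E)/(2*A)) = 3*(1 + E)/A)
j(-5, 8)*(-68) = (3*(1 - 5)/8)*(-68) = (3*(1/8)*(-4))*(-68) = -3/2*(-68) = 102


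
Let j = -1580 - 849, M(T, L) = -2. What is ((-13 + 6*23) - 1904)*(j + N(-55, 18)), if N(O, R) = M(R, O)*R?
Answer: 4385235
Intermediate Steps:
j = -2429
N(O, R) = -2*R
((-13 + 6*23) - 1904)*(j + N(-55, 18)) = ((-13 + 6*23) - 1904)*(-2429 - 2*18) = ((-13 + 138) - 1904)*(-2429 - 36) = (125 - 1904)*(-2465) = -1779*(-2465) = 4385235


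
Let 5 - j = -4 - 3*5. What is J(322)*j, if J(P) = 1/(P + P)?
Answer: 6/161 ≈ 0.037267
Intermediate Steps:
j = 24 (j = 5 - (-4 - 3*5) = 5 - (-4 - 15) = 5 - 1*(-19) = 5 + 19 = 24)
J(P) = 1/(2*P)
J(322)*j = ((1/2)/322)*24 = ((1/2)*(1/322))*24 = (1/644)*24 = 6/161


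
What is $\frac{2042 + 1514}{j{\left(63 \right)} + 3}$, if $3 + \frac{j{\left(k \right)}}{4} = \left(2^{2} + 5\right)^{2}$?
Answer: $\frac{508}{45} \approx 11.289$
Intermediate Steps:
$j{\left(k \right)} = 312$ ($j{\left(k \right)} = -12 + 4 \left(2^{2} + 5\right)^{2} = -12 + 4 \left(4 + 5\right)^{2} = -12 + 4 \cdot 9^{2} = -12 + 4 \cdot 81 = -12 + 324 = 312$)
$\frac{2042 + 1514}{j{\left(63 \right)} + 3} = \frac{2042 + 1514}{312 + 3} = \frac{3556}{315} = 3556 \cdot \frac{1}{315} = \frac{508}{45}$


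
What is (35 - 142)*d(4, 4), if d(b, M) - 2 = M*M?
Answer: -1926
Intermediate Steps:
d(b, M) = 2 + M**2 (d(b, M) = 2 + M*M = 2 + M**2)
(35 - 142)*d(4, 4) = (35 - 142)*(2 + 4**2) = -107*(2 + 16) = -107*18 = -1926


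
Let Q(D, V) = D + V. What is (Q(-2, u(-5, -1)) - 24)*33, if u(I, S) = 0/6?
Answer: -858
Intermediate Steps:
u(I, S) = 0 (u(I, S) = 0*(⅙) = 0)
(Q(-2, u(-5, -1)) - 24)*33 = ((-2 + 0) - 24)*33 = (-2 - 24)*33 = -26*33 = -858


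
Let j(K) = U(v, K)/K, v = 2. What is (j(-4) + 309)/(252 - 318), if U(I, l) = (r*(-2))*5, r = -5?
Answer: -593/132 ≈ -4.4924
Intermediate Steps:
U(I, l) = 50 (U(I, l) = -5*(-2)*5 = 10*5 = 50)
j(K) = 50/K
(j(-4) + 309)/(252 - 318) = (50/(-4) + 309)/(252 - 318) = (50*(-¼) + 309)/(-66) = (-25/2 + 309)*(-1/66) = (593/2)*(-1/66) = -593/132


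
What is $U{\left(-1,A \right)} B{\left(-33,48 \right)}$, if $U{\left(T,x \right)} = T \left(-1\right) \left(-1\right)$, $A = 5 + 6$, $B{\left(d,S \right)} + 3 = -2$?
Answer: $5$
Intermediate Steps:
$B{\left(d,S \right)} = -5$ ($B{\left(d,S \right)} = -3 - 2 = -5$)
$A = 11$
$U{\left(T,x \right)} = T$ ($U{\left(T,x \right)} = - T \left(-1\right) = T$)
$U{\left(-1,A \right)} B{\left(-33,48 \right)} = \left(-1\right) \left(-5\right) = 5$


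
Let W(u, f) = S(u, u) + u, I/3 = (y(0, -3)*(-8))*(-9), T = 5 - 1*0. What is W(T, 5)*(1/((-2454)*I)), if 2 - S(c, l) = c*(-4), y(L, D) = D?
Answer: 1/58896 ≈ 1.6979e-5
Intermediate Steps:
S(c, l) = 2 + 4*c (S(c, l) = 2 - c*(-4) = 2 - (-4)*c = 2 + 4*c)
T = 5 (T = 5 + 0 = 5)
I = -648 (I = 3*(-3*(-8)*(-9)) = 3*(24*(-9)) = 3*(-216) = -648)
W(u, f) = 2 + 5*u (W(u, f) = (2 + 4*u) + u = 2 + 5*u)
W(T, 5)*(1/((-2454)*I)) = (2 + 5*5)*(1/(-2454*(-648))) = (2 + 25)*(-1/2454*(-1/648)) = 27*(1/1590192) = 1/58896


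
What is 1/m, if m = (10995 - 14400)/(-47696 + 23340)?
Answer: 24356/3405 ≈ 7.1530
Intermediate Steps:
m = 3405/24356 (m = -3405/(-24356) = -3405*(-1/24356) = 3405/24356 ≈ 0.13980)
1/m = 1/(3405/24356) = 24356/3405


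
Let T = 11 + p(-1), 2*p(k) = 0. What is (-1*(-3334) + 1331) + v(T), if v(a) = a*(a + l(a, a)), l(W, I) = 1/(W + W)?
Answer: 9573/2 ≈ 4786.5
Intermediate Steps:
l(W, I) = 1/(2*W)
p(k) = 0 (p(k) = (½)*0 = 0)
T = 11 (T = 11 + 0 = 11)
v(a) = a*(a + 1/(2*a))
(-1*(-3334) + 1331) + v(T) = (-1*(-3334) + 1331) + (½ + 11²) = (3334 + 1331) + (½ + 121) = 4665 + 243/2 = 9573/2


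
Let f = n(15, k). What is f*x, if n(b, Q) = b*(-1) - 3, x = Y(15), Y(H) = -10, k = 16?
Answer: 180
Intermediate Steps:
x = -10
n(b, Q) = -3 - b (n(b, Q) = -b - 3 = -3 - b)
f = -18 (f = -3 - 1*15 = -3 - 15 = -18)
f*x = -18*(-10) = 180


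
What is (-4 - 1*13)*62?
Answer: -1054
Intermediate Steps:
(-4 - 1*13)*62 = (-4 - 13)*62 = -17*62 = -1054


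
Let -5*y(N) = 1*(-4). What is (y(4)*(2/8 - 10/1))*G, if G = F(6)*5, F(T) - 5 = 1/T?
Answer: -403/2 ≈ -201.50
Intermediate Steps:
F(T) = 5 + 1/T
y(N) = 4/5 (y(N) = -(-4)/5 = -1/5*(-4) = 4/5)
G = 155/6 (G = (5 + 1/6)*5 = (31/6)*5 = 155/6 ≈ 25.833)
(y(4)*(2/8 - 10/1))*G = (4*(2/8 - 10/1)/5)*(155/6) = (4*(2*(1/8) - 10*1)/5)*(155/6) = (4*(1/4 - 10)/5)*(155/6) = ((4/5)*(-39/4))*(155/6) = -39/5*155/6 = -403/2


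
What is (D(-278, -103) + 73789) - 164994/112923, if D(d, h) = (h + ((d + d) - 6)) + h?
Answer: 2748528463/37641 ≈ 73020.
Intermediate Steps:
D(d, h) = -6 + 2*d + 2*h (D(d, h) = (h + (2*d - 6)) + h = (h + (-6 + 2*d)) + h = (-6 + h + 2*d) + h = -6 + 2*d + 2*h)
(D(-278, -103) + 73789) - 164994/112923 = ((-6 + 2*(-278) + 2*(-103)) + 73789) - 164994/112923 = ((-6 - 556 - 206) + 73789) - 164994*1/112923 = (-768 + 73789) - 54998/37641 = 73021 - 54998/37641 = 2748528463/37641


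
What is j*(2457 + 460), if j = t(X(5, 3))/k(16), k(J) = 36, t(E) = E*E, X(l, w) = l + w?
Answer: 46672/9 ≈ 5185.8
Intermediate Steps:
t(E) = E²
j = 16/9 (j = (5 + 3)²/36 = 8²*(1/36) = 64*(1/36) = 16/9 ≈ 1.7778)
j*(2457 + 460) = 16*(2457 + 460)/9 = (16/9)*2917 = 46672/9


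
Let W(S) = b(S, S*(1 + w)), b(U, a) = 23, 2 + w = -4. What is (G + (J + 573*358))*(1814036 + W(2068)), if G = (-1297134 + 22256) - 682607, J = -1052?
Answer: -3180776492777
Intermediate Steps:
w = -6 (w = -2 - 4 = -6)
W(S) = 23
G = -1957485 (G = -1274878 - 682607 = -1957485)
(G + (J + 573*358))*(1814036 + W(2068)) = (-1957485 + (-1052 + 573*358))*(1814036 + 23) = (-1957485 + (-1052 + 205134))*1814059 = (-1957485 + 204082)*1814059 = -1753403*1814059 = -3180776492777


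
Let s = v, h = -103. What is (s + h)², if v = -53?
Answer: 24336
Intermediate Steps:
s = -53
(s + h)² = (-53 - 103)² = (-156)² = 24336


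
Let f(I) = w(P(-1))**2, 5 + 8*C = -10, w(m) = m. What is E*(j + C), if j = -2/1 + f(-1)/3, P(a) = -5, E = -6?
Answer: -107/4 ≈ -26.750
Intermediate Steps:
C = -15/8 (C = -5/8 + (1/8)*(-10) = -5/8 - 5/4 = -15/8 ≈ -1.8750)
f(I) = 25 (f(I) = (-5)**2 = 25)
j = 19/3 (j = -2/1 + 25/3 = -2*1 + 25*(1/3) = -2 + 25/3 = 19/3 ≈ 6.3333)
E*(j + C) = -6*(19/3 - 15/8) = -6*107/24 = -107/4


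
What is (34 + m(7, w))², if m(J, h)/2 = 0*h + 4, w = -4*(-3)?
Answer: 1764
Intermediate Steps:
w = 12
m(J, h) = 8 (m(J, h) = 2*(0*h + 4) = 2*(0 + 4) = 2*4 = 8)
(34 + m(7, w))² = (34 + 8)² = 42² = 1764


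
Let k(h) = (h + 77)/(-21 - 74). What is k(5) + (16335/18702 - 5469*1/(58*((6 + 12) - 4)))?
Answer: -538993871/80148460 ≈ -6.7249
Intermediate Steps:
k(h) = -77/95 - h/95 (k(h) = (77 + h)/(-95) = (77 + h)*(-1/95) = -77/95 - h/95)
k(5) + (16335/18702 - 5469*1/(58*((6 + 12) - 4))) = (-77/95 - 1/95*5) + (16335/18702 - 5469*1/(58*((6 + 12) - 4))) = (-77/95 - 1/19) + (16335*(1/18702) - 5469*1/(58*(18 - 4))) = -82/95 + (1815/2078 - 5469/(14*58)) = -82/95 + (1815/2078 - 5469/812) = -82/95 - 4945401/843668 = -538993871/80148460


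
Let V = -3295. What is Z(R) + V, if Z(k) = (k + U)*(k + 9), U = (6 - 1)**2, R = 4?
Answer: -2918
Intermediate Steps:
U = 25 (U = 5**2 = 25)
Z(k) = (9 + k)*(25 + k) (Z(k) = (k + 25)*(k + 9) = (25 + k)*(9 + k) = (9 + k)*(25 + k))
Z(R) + V = (225 + 4**2 + 34*4) - 3295 = (225 + 16 + 136) - 3295 = 377 - 3295 = -2918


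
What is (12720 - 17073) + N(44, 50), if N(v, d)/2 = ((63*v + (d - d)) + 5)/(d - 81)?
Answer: -140497/31 ≈ -4532.2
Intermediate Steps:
N(v, d) = 2*(5 + 63*v)/(-81 + d) (N(v, d) = 2*(((63*v + (d - d)) + 5)/(d - 81)) = 2*(((63*v + 0) + 5)/(-81 + d)) = 2*((63*v + 5)/(-81 + d)) = 2*((5 + 63*v)/(-81 + d)) = 2*(5 + 63*v)/(-81 + d))
(12720 - 17073) + N(44, 50) = (12720 - 17073) + 2*(5 + 63*44)/(-81 + 50) = -4353 + 2*(5 + 2772)/(-31) = -4353 + 2*(-1/31)*2777 = -4353 - 5554/31 = -140497/31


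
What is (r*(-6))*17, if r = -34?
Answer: 3468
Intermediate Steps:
(r*(-6))*17 = -34*(-6)*17 = 204*17 = 3468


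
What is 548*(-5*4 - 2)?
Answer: -12056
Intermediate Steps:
548*(-5*4 - 2) = 548*(-20 - 2) = 548*(-22) = -12056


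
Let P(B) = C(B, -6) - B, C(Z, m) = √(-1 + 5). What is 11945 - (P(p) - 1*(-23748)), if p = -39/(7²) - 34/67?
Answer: -38760094/3283 ≈ -11806.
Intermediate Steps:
p = -4279/3283 (p = -39/49 - 34*1/67 = -39*1/49 - 34/67 = -39/49 - 34/67 = -4279/3283 ≈ -1.3034)
C(Z, m) = 2 (C(Z, m) = √4 = 2)
P(B) = 2 - B
11945 - (P(p) - 1*(-23748)) = 11945 - ((2 - 1*(-4279/3283)) - 1*(-23748)) = 11945 - ((2 + 4279/3283) + 23748) = 11945 - (10845/3283 + 23748) = 11945 - 1*77975529/3283 = 11945 - 77975529/3283 = -38760094/3283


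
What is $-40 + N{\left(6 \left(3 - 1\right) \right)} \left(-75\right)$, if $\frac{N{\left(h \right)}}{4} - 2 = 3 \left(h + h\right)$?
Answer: $-22240$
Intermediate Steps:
$N{\left(h \right)} = 8 + 24 h$ ($N{\left(h \right)} = 8 + 4 \cdot 3 \left(h + h\right) = 8 + 4 \cdot 3 \cdot 2 h = 8 + 4 \cdot 6 h = 8 + 24 h$)
$-40 + N{\left(6 \left(3 - 1\right) \right)} \left(-75\right) = -40 + \left(8 + 24 \cdot 6 \left(3 - 1\right)\right) \left(-75\right) = -40 + \left(8 + 24 \cdot 6 \cdot 2\right) \left(-75\right) = -40 + \left(8 + 24 \cdot 12\right) \left(-75\right) = -40 + \left(8 + 288\right) \left(-75\right) = -40 + 296 \left(-75\right) = -40 - 22200 = -22240$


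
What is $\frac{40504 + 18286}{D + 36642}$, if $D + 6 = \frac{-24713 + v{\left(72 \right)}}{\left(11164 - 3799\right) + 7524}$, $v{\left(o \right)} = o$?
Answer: $\frac{875324310}{545448763} \approx 1.6048$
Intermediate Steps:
$D = - \frac{113975}{14889}$ ($D = -6 + \frac{-24713 + 72}{\left(11164 - 3799\right) + 7524} = -6 - \frac{24641}{7365 + 7524} = -6 - \frac{24641}{14889} = - \frac{113975}{14889} \approx -7.655$)
$\frac{40504 + 18286}{D + 36642} = \frac{40504 + 18286}{- \frac{113975}{14889} + 36642} = \frac{58790}{\frac{545448763}{14889}} = 58790 \cdot \frac{14889}{545448763} = \frac{875324310}{545448763}$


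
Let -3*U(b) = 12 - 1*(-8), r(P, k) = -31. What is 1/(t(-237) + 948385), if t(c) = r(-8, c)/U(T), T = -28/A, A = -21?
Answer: 20/18967793 ≈ 1.0544e-6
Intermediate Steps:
T = 4/3 (T = -28/(-21) = -28*(-1/21) = 4/3 ≈ 1.3333)
U(b) = -20/3 (U(b) = -(12 - 1*(-8))/3 = -(12 + 8)/3 = -1/3*20 = -20/3)
t(c) = 93/20 (t(c) = -31/(-20/3) = -31*(-3/20) = 93/20)
1/(t(-237) + 948385) = 1/(93/20 + 948385) = 1/(18967793/20) = 20/18967793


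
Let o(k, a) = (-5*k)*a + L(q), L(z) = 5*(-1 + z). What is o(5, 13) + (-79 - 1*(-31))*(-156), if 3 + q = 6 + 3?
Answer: 7188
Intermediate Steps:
q = 6 (q = -3 + (6 + 3) = -3 + 9 = 6)
L(z) = -5 + 5*z
o(k, a) = 25 - 5*a*k (o(k, a) = (-5*k)*a + (-5 + 5*6) = -5*a*k + (-5 + 30) = -5*a*k + 25 = 25 - 5*a*k)
o(5, 13) + (-79 - 1*(-31))*(-156) = (25 - 5*13*5) + (-79 - 1*(-31))*(-156) = (25 - 325) + (-79 + 31)*(-156) = -300 - 48*(-156) = -300 + 7488 = 7188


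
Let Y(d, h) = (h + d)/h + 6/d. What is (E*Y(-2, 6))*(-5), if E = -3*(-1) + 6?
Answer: 105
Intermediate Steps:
E = 9 (E = 3 + 6 = 9)
Y(d, h) = 6/d + (d + h)/h (Y(d, h) = (d + h)/h + 6/d = 6/d + (d + h)/h)
(E*Y(-2, 6))*(-5) = (9*(1 + 6/(-2) - 2/6))*(-5) = (9*(1 + 6*(-1/2) - 2*1/6))*(-5) = (9*(1 - 3 - 1/3))*(-5) = (9*(-7/3))*(-5) = -21*(-5) = 105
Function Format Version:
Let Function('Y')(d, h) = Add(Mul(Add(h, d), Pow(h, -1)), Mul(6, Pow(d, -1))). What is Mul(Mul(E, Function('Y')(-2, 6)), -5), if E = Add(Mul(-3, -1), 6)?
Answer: 105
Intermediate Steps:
E = 9 (E = Add(3, 6) = 9)
Function('Y')(d, h) = Add(Mul(6, Pow(d, -1)), Mul(Pow(h, -1), Add(d, h))) (Function('Y')(d, h) = Add(Mul(Add(d, h), Pow(h, -1)), Mul(6, Pow(d, -1))) = Add(Mul(Pow(h, -1), Add(d, h)), Mul(6, Pow(d, -1))) = Add(Mul(6, Pow(d, -1)), Mul(Pow(h, -1), Add(d, h))))
Mul(Mul(E, Function('Y')(-2, 6)), -5) = Mul(Mul(9, Add(1, Mul(6, Pow(-2, -1)), Mul(-2, Pow(6, -1)))), -5) = Mul(Mul(9, Add(1, Mul(6, Rational(-1, 2)), Mul(-2, Rational(1, 6)))), -5) = Mul(Mul(9, Add(1, -3, Rational(-1, 3))), -5) = Mul(Mul(9, Rational(-7, 3)), -5) = Mul(-21, -5) = 105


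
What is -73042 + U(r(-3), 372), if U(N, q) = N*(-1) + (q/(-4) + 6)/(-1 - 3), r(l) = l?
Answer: -292069/4 ≈ -73017.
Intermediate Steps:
U(N, q) = -3/2 - N + q/16 (U(N, q) = -N + (q*(-¼) + 6)/(-4) = -N + (-q/4 + 6)*(-¼) = -N + (6 - q/4)*(-¼) = -N + (-3/2 + q/16) = -3/2 - N + q/16)
-73042 + U(r(-3), 372) = -73042 + (-3/2 - 1*(-3) + (1/16)*372) = -73042 + (-3/2 + 3 + 93/4) = -73042 + 99/4 = -292069/4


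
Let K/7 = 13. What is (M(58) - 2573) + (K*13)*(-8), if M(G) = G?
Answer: -11979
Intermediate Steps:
K = 91 (K = 7*13 = 91)
(M(58) - 2573) + (K*13)*(-8) = (58 - 2573) + (91*13)*(-8) = -2515 + 1183*(-8) = -2515 - 9464 = -11979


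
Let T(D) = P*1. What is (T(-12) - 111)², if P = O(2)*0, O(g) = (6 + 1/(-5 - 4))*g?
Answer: 12321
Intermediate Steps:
O(g) = 53*g/9 (O(g) = (6 + 1/(-9))*g = (6 - ⅑)*g = 53*g/9)
P = 0 (P = ((53/9)*2)*0 = (106/9)*0 = 0)
T(D) = 0 (T(D) = 0*1 = 0)
(T(-12) - 111)² = (0 - 111)² = (-111)² = 12321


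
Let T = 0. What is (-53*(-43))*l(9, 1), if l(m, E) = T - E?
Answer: -2279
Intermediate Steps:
l(m, E) = -E (l(m, E) = 0 - E = -E)
(-53*(-43))*l(9, 1) = (-53*(-43))*(-1*1) = 2279*(-1) = -2279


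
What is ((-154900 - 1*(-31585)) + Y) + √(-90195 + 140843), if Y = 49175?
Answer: -74140 + 2*√12662 ≈ -73915.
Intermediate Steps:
((-154900 - 1*(-31585)) + Y) + √(-90195 + 140843) = ((-154900 - 1*(-31585)) + 49175) + √(-90195 + 140843) = ((-154900 + 31585) + 49175) + √50648 = (-123315 + 49175) + 2*√12662 = -74140 + 2*√12662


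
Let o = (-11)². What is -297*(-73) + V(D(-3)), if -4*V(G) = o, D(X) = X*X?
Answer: 86603/4 ≈ 21651.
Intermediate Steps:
D(X) = X²
o = 121
V(G) = -121/4 (V(G) = -¼*121 = -121/4)
-297*(-73) + V(D(-3)) = -297*(-73) - 121/4 = 21681 - 121/4 = 86603/4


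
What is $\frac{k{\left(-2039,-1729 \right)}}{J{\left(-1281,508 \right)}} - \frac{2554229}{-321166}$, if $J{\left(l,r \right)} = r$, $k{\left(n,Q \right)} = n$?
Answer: $\frac{321345429}{81576164} \approx 3.9392$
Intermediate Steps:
$\frac{k{\left(-2039,-1729 \right)}}{J{\left(-1281,508 \right)}} - \frac{2554229}{-321166} = - \frac{2039}{508} - \frac{2554229}{-321166} = \left(-2039\right) \frac{1}{508} - - \frac{2554229}{321166} = - \frac{2039}{508} + \frac{2554229}{321166} = \frac{321345429}{81576164}$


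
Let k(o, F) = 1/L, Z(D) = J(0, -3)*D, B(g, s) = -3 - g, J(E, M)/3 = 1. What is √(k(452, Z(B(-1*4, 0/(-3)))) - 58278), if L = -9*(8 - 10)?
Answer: I*√2098006/6 ≈ 241.41*I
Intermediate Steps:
J(E, M) = 3 (J(E, M) = 3*1 = 3)
Z(D) = 3*D
L = 18 (L = -9*(-2) = 18)
k(o, F) = 1/18
√(k(452, Z(B(-1*4, 0/(-3)))) - 58278) = √(1/18 - 58278) = √(-1049003/18) = I*√2098006/6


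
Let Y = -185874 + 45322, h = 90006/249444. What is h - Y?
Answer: 5843323849/41574 ≈ 1.4055e+5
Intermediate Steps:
h = 15001/41574 (h = 90006*(1/249444) = 15001/41574 ≈ 0.36083)
Y = -140552
h - Y = 15001/41574 - 1*(-140552) = 15001/41574 + 140552 = 5843323849/41574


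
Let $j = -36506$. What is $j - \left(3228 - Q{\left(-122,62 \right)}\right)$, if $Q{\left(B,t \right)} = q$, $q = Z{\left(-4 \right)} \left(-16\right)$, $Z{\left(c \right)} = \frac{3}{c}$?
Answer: $-39722$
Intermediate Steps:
$q = 12$ ($q = \frac{3}{-4} \left(-16\right) = 3 \left(- \frac{1}{4}\right) \left(-16\right) = \left(- \frac{3}{4}\right) \left(-16\right) = 12$)
$Q{\left(B,t \right)} = 12$
$j - \left(3228 - Q{\left(-122,62 \right)}\right) = -36506 - \left(3228 - 12\right) = -36506 - 3216 = -39722$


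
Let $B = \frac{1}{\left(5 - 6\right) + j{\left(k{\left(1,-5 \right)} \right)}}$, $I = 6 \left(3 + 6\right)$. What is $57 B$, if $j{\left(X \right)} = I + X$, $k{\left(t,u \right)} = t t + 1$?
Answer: $\frac{57}{55} \approx 1.0364$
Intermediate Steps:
$k{\left(t,u \right)} = 1 + t^{2}$ ($k{\left(t,u \right)} = t^{2} + 1 = 1 + t^{2}$)
$I = 54$ ($I = 6 \cdot 9 = 54$)
$j{\left(X \right)} = 54 + X$
$B = \frac{1}{55}$ ($B = \frac{1}{\left(5 - 6\right) + \left(54 + \left(1 + 1^{2}\right)\right)} = \frac{1}{\left(5 - 6\right) + \left(54 + \left(1 + 1\right)\right)} = \frac{1}{-1 + \left(54 + 2\right)} = \frac{1}{-1 + 56} = \frac{1}{55} \approx 0.018182$)
$57 B = 57 \cdot \frac{1}{55} = \frac{57}{55}$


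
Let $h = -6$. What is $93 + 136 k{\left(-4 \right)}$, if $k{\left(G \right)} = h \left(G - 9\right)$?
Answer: $10701$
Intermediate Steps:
$k{\left(G \right)} = 54 - 6 G$ ($k{\left(G \right)} = - 6 \left(G - 9\right) = - 6 \left(-9 + G\right) = 54 - 6 G$)
$93 + 136 k{\left(-4 \right)} = 93 + 136 \left(54 - -24\right) = 93 + 136 \left(54 + 24\right) = 93 + 136 \cdot 78 = 93 + 10608 = 10701$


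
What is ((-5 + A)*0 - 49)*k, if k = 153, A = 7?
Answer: -7497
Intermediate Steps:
((-5 + A)*0 - 49)*k = ((-5 + 7)*0 - 49)*153 = (2*0 - 49)*153 = (0 - 49)*153 = -49*153 = -7497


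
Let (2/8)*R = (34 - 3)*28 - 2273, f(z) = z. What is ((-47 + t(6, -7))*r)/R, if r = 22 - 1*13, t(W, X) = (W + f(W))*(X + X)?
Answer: 387/1124 ≈ 0.34431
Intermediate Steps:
t(W, X) = 4*W*X (t(W, X) = (W + W)*(X + X) = (2*W)*(2*X) = 4*W*X)
r = 9 (r = 22 - 13 = 9)
R = -5620 (R = 4*((34 - 3)*28 - 2273) = 4*(31*28 - 2273) = 4*(868 - 2273) = 4*(-1405) = -5620)
((-47 + t(6, -7))*r)/R = ((-47 + 4*6*(-7))*9)/(-5620) = ((-47 - 168)*9)*(-1/5620) = -215*9*(-1/5620) = -1935*(-1/5620) = 387/1124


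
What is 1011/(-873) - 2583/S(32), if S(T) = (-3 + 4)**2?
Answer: -751990/291 ≈ -2584.2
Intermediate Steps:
S(T) = 1 (S(T) = 1**2 = 1)
1011/(-873) - 2583/S(32) = 1011/(-873) - 2583/1 = 1011*(-1/873) - 2583*1 = -337/291 - 2583 = -751990/291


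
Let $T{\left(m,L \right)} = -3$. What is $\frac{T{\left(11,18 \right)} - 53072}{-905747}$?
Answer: $\frac{53075}{905747} \approx 0.058598$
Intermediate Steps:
$\frac{T{\left(11,18 \right)} - 53072}{-905747} = \frac{-3 - 53072}{-905747} = \left(-3 - 53072\right) \left(- \frac{1}{905747}\right) = \left(-53075\right) \left(- \frac{1}{905747}\right) = \frac{53075}{905747}$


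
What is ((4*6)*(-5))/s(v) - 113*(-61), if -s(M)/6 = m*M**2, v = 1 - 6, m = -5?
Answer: 172321/25 ≈ 6892.8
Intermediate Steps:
v = -5
s(M) = 30*M**2 (s(M) = -(-30)*M**2 = 30*M**2)
((4*6)*(-5))/s(v) - 113*(-61) = ((4*6)*(-5))/((30*(-5)**2)) - 113*(-61) = (24*(-5))/((30*25)) + 6893 = -120/750 + 6893 = -120*1/750 + 6893 = -4/25 + 6893 = 172321/25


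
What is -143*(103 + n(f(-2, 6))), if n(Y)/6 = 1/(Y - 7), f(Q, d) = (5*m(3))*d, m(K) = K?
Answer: -1223365/83 ≈ -14739.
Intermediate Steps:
f(Q, d) = 15*d (f(Q, d) = (5*3)*d = 15*d)
n(Y) = 6/(-7 + Y) (n(Y) = 6/(Y - 7) = 6/(-7 + Y))
-143*(103 + n(f(-2, 6))) = -143*(103 + 6/(-7 + 15*6)) = -143*(103 + 6/(-7 + 90)) = -143*(103 + 6/83) = -143*8555/83 = -1223365/83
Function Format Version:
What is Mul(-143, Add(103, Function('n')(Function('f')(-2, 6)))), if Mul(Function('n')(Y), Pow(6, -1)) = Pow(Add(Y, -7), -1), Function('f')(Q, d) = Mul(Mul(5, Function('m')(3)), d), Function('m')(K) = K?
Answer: Rational(-1223365, 83) ≈ -14739.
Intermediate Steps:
Function('f')(Q, d) = Mul(15, d) (Function('f')(Q, d) = Mul(Mul(5, 3), d) = Mul(15, d))
Function('n')(Y) = Mul(6, Pow(Add(-7, Y), -1)) (Function('n')(Y) = Mul(6, Pow(Add(Y, -7), -1)) = Mul(6, Pow(Add(-7, Y), -1)))
Mul(-143, Add(103, Function('n')(Function('f')(-2, 6)))) = Mul(-143, Add(103, Mul(6, Pow(Add(-7, Mul(15, 6)), -1)))) = Mul(-143, Add(103, Mul(6, Pow(Add(-7, 90), -1)))) = Mul(-143, Add(103, Mul(6, Pow(83, -1)))) = Mul(-143, Add(103, Mul(6, Rational(1, 83)))) = Mul(-143, Add(103, Rational(6, 83))) = Mul(-143, Rational(8555, 83)) = Rational(-1223365, 83)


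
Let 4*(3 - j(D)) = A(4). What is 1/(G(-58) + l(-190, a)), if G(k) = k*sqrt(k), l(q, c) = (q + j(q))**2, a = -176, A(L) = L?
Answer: 4418/156174181 + 29*I*sqrt(58)/624696724 ≈ 2.8289e-5 + 3.5354e-7*I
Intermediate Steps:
j(D) = 2 (j(D) = 3 - 1/4*4 = 3 - 1 = 2)
l(q, c) = (2 + q)**2 (l(q, c) = (q + 2)**2 = (2 + q)**2)
G(k) = k**(3/2)
1/(G(-58) + l(-190, a)) = 1/((-58)**(3/2) + (2 - 190)**2) = 1/(-58*I*sqrt(58) + (-188)**2) = 1/(-58*I*sqrt(58) + 35344) = 1/(35344 - 58*I*sqrt(58))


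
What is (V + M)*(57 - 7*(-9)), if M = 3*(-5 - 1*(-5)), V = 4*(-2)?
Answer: -960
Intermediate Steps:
V = -8
M = 0 (M = 3*(-5 + 5) = 3*0 = 0)
(V + M)*(57 - 7*(-9)) = (-8 + 0)*(57 - 7*(-9)) = -8*(57 + 63) = -8*120 = -960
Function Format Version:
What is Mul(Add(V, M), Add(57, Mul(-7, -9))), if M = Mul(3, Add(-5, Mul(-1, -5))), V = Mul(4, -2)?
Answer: -960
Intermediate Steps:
V = -8
M = 0 (M = Mul(3, Add(-5, 5)) = Mul(3, 0) = 0)
Mul(Add(V, M), Add(57, Mul(-7, -9))) = Mul(Add(-8, 0), Add(57, Mul(-7, -9))) = Mul(-8, Add(57, 63)) = Mul(-8, 120) = -960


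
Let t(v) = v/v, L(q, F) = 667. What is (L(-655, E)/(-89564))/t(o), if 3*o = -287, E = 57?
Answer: -667/89564 ≈ -0.0074472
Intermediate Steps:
o = -287/3 (o = (⅓)*(-287) = -287/3 ≈ -95.667)
t(v) = 1
(L(-655, E)/(-89564))/t(o) = (667/(-89564))/1 = (667*(-1/89564))*1 = -667/89564*1 = -667/89564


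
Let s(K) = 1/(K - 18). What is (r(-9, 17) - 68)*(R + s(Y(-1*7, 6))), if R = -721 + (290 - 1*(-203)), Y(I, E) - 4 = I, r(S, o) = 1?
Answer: 320863/21 ≈ 15279.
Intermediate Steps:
Y(I, E) = 4 + I
s(K) = 1/(-18 + K)
R = -228 (R = -721 + (290 + 203) = -721 + 493 = -228)
(r(-9, 17) - 68)*(R + s(Y(-1*7, 6))) = (1 - 68)*(-228 + 1/(-18 + (4 - 1*7))) = -67*(-228 + 1/(-18 + (4 - 7))) = -67*(-228 + 1/(-18 - 3)) = -67*(-228 + 1/(-21)) = -67*(-228 - 1/21) = -67*(-4789/21) = 320863/21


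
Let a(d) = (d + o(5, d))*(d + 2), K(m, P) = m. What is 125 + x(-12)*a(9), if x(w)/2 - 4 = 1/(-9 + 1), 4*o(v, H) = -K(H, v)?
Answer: 11207/16 ≈ 700.44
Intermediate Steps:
o(v, H) = -H/4 (o(v, H) = (-H)/4 = -H/4)
x(w) = 31/4 (x(w) = 8 + 2/(-9 + 1) = 8 + 2/(-8) = 8 + 2*(-⅛) = 8 - ¼ = 31/4)
a(d) = 3*d*(2 + d)/4 (a(d) = (d - d/4)*(d + 2) = (3*d/4)*(2 + d) = 3*d*(2 + d)/4)
125 + x(-12)*a(9) = 125 + 31*((¾)*9*(2 + 9))/4 = 125 + 31*((¾)*9*11)/4 = 125 + (31/4)*(297/4) = 125 + 9207/16 = 11207/16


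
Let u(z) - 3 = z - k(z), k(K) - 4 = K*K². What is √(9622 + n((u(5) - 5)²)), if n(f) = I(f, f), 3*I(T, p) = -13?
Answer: √86559/3 ≈ 98.070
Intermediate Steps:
I(T, p) = -13/3 (I(T, p) = (⅓)*(-13) = -13/3)
k(K) = 4 + K³ (k(K) = 4 + K*K² = 4 + K³)
u(z) = -1 + z - z³ (u(z) = 3 + (z - (4 + z³)) = 3 + (z + (-4 - z³)) = 3 + (-4 + z - z³) = -1 + z - z³)
n(f) = -13/3
√(9622 + n((u(5) - 5)²)) = √(9622 - 13/3) = √(28853/3) = √86559/3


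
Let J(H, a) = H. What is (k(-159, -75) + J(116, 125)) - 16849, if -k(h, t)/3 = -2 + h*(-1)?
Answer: -17204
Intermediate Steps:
k(h, t) = 6 + 3*h (k(h, t) = -3*(-2 + h*(-1)) = -3*(-2 - h) = 6 + 3*h)
(k(-159, -75) + J(116, 125)) - 16849 = ((6 + 3*(-159)) + 116) - 16849 = ((6 - 477) + 116) - 16849 = (-471 + 116) - 16849 = -355 - 16849 = -17204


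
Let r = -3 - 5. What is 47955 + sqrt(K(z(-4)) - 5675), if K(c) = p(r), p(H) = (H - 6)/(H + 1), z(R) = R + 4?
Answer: 47955 + I*sqrt(5673) ≈ 47955.0 + 75.319*I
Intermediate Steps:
r = -8
z(R) = 4 + R
p(H) = (-6 + H)/(1 + H)
K(c) = 2 (K(c) = (-6 - 8)/(1 - 8) = -14/(-7) = -1/7*(-14) = 2)
47955 + sqrt(K(z(-4)) - 5675) = 47955 + sqrt(2 - 5675) = 47955 + sqrt(-5673) = 47955 + I*sqrt(5673)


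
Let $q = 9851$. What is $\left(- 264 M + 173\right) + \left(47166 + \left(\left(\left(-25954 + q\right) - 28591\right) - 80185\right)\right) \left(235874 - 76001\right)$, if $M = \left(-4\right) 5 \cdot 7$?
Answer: $-12424173316$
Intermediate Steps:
$M = -140$ ($M = \left(-20\right) 7 = -140$)
$\left(- 264 M + 173\right) + \left(47166 + \left(\left(\left(-25954 + q\right) - 28591\right) - 80185\right)\right) \left(235874 - 76001\right) = \left(\left(-264\right) \left(-140\right) + 173\right) + \left(47166 + \left(\left(\left(-25954 + 9851\right) - 28591\right) - 80185\right)\right) \left(235874 - 76001\right) = \left(36960 + 173\right) + \left(47166 - 124879\right) 159873 = 37133 + \left(47166 - 124879\right) 159873 = 37133 - 12424210449 = -12424173316$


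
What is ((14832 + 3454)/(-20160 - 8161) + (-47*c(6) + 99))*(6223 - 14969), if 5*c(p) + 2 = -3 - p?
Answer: -1120485044/635 ≈ -1.7645e+6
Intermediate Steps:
c(p) = -1 - p/5 (c(p) = -⅖ + (-3 - p)/5 = -⅖ + (-⅗ - p/5) = -1 - p/5)
((14832 + 3454)/(-20160 - 8161) + (-47*c(6) + 99))*(6223 - 14969) = ((14832 + 3454)/(-20160 - 8161) + (-47*(-1 - ⅕*6) + 99))*(6223 - 14969) = (18286/(-28321) + (-47*(-1 - 6/5) + 99))*(-8746) = (18286*(-1/28321) + (-47*(-11/5) + 99))*(-8746) = (-82/127 + (517/5 + 99))*(-8746) = (-82/127 + 1012/5)*(-8746) = (128114/635)*(-8746) = -1120485044/635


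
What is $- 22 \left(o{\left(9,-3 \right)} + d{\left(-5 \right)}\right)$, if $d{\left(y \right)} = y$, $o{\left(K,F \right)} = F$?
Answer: $176$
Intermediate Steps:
$- 22 \left(o{\left(9,-3 \right)} + d{\left(-5 \right)}\right) = - 22 \left(-3 - 5\right) = \left(-22\right) \left(-8\right) = 176$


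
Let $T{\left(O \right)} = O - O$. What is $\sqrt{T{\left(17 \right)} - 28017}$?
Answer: $3 i \sqrt{3113} \approx 167.38 i$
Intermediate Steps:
$T{\left(O \right)} = 0$
$\sqrt{T{\left(17 \right)} - 28017} = \sqrt{0 - 28017} = \sqrt{-28017} = 3 i \sqrt{3113}$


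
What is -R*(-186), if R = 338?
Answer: 62868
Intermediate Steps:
-R*(-186) = -1*338*(-186) = -338*(-186) = 62868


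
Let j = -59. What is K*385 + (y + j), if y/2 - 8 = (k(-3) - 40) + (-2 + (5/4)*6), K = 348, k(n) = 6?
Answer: 133880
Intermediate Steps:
y = -41 (y = 16 + 2*((6 - 40) + (-2 + (5/4)*6)) = 16 + 2*(-34 + (-2 + (5*(¼))*6)) = 16 + 2*(-34 + (-2 + (5/4)*6)) = 16 + 2*(-34 + (-2 + 15/2)) = 16 + 2*(-34 + 11/2) = 16 + 2*(-57/2) = 16 - 57 = -41)
K*385 + (y + j) = 348*385 + (-41 - 59) = 133980 - 100 = 133880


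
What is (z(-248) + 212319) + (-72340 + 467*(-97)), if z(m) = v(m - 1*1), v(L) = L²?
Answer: 156681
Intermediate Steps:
z(m) = (-1 + m)² (z(m) = (m - 1*1)² = (m - 1)² = (-1 + m)²)
(z(-248) + 212319) + (-72340 + 467*(-97)) = ((-1 - 248)² + 212319) + (-72340 + 467*(-97)) = ((-249)² + 212319) + (-72340 - 45299) = (62001 + 212319) - 117639 = 274320 - 117639 = 156681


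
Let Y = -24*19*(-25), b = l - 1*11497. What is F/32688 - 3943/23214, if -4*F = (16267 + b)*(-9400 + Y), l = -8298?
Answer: 283476439/5269578 ≈ 53.795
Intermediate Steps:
b = -19795 (b = -8298 - 1*11497 = -8298 - 11497 = -19795)
Y = 11400 (Y = -456*(-25) = 11400)
F = 1764000 (F = -(16267 - 19795)*(-9400 + 11400)/4 = -(-882)*2000 = -¼*(-7056000) = 1764000)
F/32688 - 3943/23214 = 1764000/32688 - 3943/23214 = 1764000*(1/32688) - 3943*1/23214 = 12250/227 - 3943/23214 = 283476439/5269578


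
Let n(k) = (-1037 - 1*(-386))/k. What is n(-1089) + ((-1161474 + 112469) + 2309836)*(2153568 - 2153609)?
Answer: -18764947556/363 ≈ -5.1694e+7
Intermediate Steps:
n(k) = -651/k (n(k) = (-1037 + 386)/k = -651/k)
n(-1089) + ((-1161474 + 112469) + 2309836)*(2153568 - 2153609) = -651/(-1089) + ((-1161474 + 112469) + 2309836)*(2153568 - 2153609) = -651*(-1/1089) + (-1049005 + 2309836)*(-41) = 217/363 + 1260831*(-41) = 217/363 - 51694071 = -18764947556/363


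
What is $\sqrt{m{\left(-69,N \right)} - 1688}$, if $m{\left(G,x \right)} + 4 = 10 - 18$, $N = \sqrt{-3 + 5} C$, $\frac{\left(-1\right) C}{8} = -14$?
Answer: $10 i \sqrt{17} \approx 41.231 i$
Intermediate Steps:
$C = 112$ ($C = \left(-8\right) \left(-14\right) = 112$)
$N = 112 \sqrt{2}$ ($N = \sqrt{-3 + 5} \cdot 112 = \sqrt{2} \cdot 112 = 112 \sqrt{2} \approx 158.39$)
$m{\left(G,x \right)} = -12$ ($m{\left(G,x \right)} = -4 + \left(10 - 18\right) = -4 - 8 = -12$)
$\sqrt{m{\left(-69,N \right)} - 1688} = \sqrt{-12 - 1688} = \sqrt{-1700} = 10 i \sqrt{17}$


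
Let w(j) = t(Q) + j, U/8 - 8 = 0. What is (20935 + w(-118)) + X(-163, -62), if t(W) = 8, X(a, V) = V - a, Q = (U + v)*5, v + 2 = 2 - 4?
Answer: 20926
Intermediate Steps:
U = 64 (U = 64 + 8*0 = 64 + 0 = 64)
v = -4 (v = -2 + (2 - 4) = -2 - 2 = -4)
Q = 300 (Q = (64 - 4)*5 = 60*5 = 300)
w(j) = 8 + j
(20935 + w(-118)) + X(-163, -62) = (20935 + (8 - 118)) + (-62 - 1*(-163)) = (20935 - 110) + (-62 + 163) = 20825 + 101 = 20926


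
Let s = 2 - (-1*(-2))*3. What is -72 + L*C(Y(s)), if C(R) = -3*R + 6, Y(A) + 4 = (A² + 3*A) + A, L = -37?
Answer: -738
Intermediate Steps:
s = -4 (s = 2 - 2*3 = 2 - 1*6 = 2 - 6 = -4)
Y(A) = -4 + A² + 4*A (Y(A) = -4 + ((A² + 3*A) + A) = -4 + (A² + 4*A) = -4 + A² + 4*A)
C(R) = 6 - 3*R
-72 + L*C(Y(s)) = -72 - 37*(6 - 3*(-4 + (-4)² + 4*(-4))) = -72 - 37*(6 - 3*(-4 + 16 - 16)) = -72 - 37*(6 - 3*(-4)) = -72 - 37*(6 + 12) = -72 - 37*18 = -72 - 666 = -738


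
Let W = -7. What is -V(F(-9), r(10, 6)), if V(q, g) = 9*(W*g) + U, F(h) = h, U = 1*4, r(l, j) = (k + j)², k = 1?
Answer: 3083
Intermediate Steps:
r(l, j) = (1 + j)²
U = 4
V(q, g) = 4 - 63*g (V(q, g) = 9*(-7*g) + 4 = -63*g + 4 = 4 - 63*g)
-V(F(-9), r(10, 6)) = -(4 - 63*(1 + 6)²) = -(4 - 63*7²) = -(4 - 63*49) = -(4 - 3087) = -1*(-3083) = 3083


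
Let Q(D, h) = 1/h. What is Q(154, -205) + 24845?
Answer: 5093224/205 ≈ 24845.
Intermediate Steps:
Q(154, -205) + 24845 = 1/(-205) + 24845 = -1/205 + 24845 = 5093224/205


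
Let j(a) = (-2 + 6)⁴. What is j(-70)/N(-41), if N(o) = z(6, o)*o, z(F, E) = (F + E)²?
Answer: -256/50225 ≈ -0.0050971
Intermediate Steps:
z(F, E) = (E + F)²
N(o) = o*(6 + o)² (N(o) = (o + 6)²*o = (6 + o)²*o = o*(6 + o)²)
j(a) = 256 (j(a) = 4⁴ = 256)
j(-70)/N(-41) = 256/((-41*(6 - 41)²)) = 256/((-41*(-35)²)) = 256/((-41*1225)) = 256/(-50225) = 256*(-1/50225) = -256/50225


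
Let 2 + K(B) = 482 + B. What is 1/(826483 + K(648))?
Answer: 1/827611 ≈ 1.2083e-6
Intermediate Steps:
K(B) = 480 + B (K(B) = -2 + (482 + B) = 480 + B)
1/(826483 + K(648)) = 1/(826483 + (480 + 648)) = 1/(826483 + 1128) = 1/827611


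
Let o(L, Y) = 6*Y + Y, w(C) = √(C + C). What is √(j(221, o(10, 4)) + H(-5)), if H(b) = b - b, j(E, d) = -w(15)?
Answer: I*30^(¼) ≈ 2.3403*I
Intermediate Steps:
w(C) = √2*√C (w(C) = √(2*C) = √2*√C)
o(L, Y) = 7*Y
j(E, d) = -√30 (j(E, d) = -√2*√15 = -√30)
H(b) = 0
√(j(221, o(10, 4)) + H(-5)) = √(-√30 + 0) = √(-√30) = I*30^(¼)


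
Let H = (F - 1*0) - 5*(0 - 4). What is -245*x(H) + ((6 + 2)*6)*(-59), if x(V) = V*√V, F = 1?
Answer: -2832 - 5145*√21 ≈ -26409.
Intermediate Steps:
H = 21 (H = (1 - 1*0) - 5*(0 - 4) = (1 + 0) - 5*(-4) = 1 + 20 = 21)
x(V) = V^(3/2)
-245*x(H) + ((6 + 2)*6)*(-59) = -5145*√21 + ((6 + 2)*6)*(-59) = -5145*√21 + (8*6)*(-59) = -5145*√21 + 48*(-59) = -5145*√21 - 2832 = -2832 - 5145*√21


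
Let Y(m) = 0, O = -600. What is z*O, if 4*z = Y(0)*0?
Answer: 0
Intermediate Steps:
z = 0 (z = (0*0)/4 = (¼)*0 = 0)
z*O = 0*(-600) = 0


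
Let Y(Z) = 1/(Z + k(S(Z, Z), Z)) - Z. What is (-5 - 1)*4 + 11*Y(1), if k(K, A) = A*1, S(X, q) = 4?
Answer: -59/2 ≈ -29.500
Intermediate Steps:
k(K, A) = A
Y(Z) = 1/(2*Z) - Z (Y(Z) = 1/(Z + Z) - Z = 1/(2*Z) - Z)
(-5 - 1)*4 + 11*Y(1) = (-5 - 1)*4 + 11*((½)/1 - 1*1) = -6*4 + 11*((½)*1 - 1) = -24 + 11*(½ - 1) = -24 + 11*(-½) = -24 - 11/2 = -59/2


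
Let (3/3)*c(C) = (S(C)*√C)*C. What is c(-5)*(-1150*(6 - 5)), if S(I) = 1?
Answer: 5750*I*√5 ≈ 12857.0*I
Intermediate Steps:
c(C) = C^(3/2) (c(C) = (1*√C)*C = √C*C = C^(3/2))
c(-5)*(-1150*(6 - 5)) = (-5)^(3/2)*(-1150*(6 - 5)) = (-5*I*√5)*(-1150*1) = -5*I*√5*(-1150) = 5750*I*√5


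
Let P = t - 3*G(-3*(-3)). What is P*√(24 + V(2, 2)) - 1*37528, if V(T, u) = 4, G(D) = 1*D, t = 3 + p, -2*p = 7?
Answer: -37528 - 55*√7 ≈ -37674.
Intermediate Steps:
p = -7/2 (p = -½*7 = -7/2 ≈ -3.5000)
t = -½ (t = 3 - 7/2 = -½ ≈ -0.50000)
G(D) = D
P = -55/2 (P = -½ - (-9)*(-3) = -½ - 3*9 = -½ - 27 = -55/2 ≈ -27.500)
P*√(24 + V(2, 2)) - 1*37528 = -55*√(24 + 4)/2 - 1*37528 = -55*√7 - 37528 = -37528 - 55*√7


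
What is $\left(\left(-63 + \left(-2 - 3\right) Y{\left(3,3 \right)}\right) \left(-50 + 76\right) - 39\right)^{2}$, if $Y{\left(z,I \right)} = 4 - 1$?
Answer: $4272489$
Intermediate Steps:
$Y{\left(z,I \right)} = 3$
$\left(\left(-63 + \left(-2 - 3\right) Y{\left(3,3 \right)}\right) \left(-50 + 76\right) - 39\right)^{2} = \left(\left(-63 + \left(-2 - 3\right) 3\right) \left(-50 + 76\right) - 39\right)^{2} = \left(\left(-63 - 15\right) 26 - 39\right)^{2} = \left(\left(-78\right) 26 - 39\right)^{2} = \left(-2028 - 39\right)^{2} = \left(-2067\right)^{2} = 4272489$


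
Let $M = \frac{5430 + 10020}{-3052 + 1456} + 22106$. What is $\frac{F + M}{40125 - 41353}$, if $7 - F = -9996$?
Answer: $- \frac{8538419}{326648} \approx -26.139$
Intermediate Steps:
$F = 10003$ ($F = 7 - -9996 = 7 + 9996 = 10003$)
$M = \frac{5877621}{266}$ ($M = \frac{15450}{-1596} + 22106 = 15450 \left(- \frac{1}{1596}\right) + 22106 = - \frac{2575}{266} + 22106 = \frac{5877621}{266} \approx 22096.0$)
$\frac{F + M}{40125 - 41353} = \frac{10003 + \frac{5877621}{266}}{40125 - 41353} = \frac{8538419}{266 \left(-1228\right)} = \frac{8538419}{266} \left(- \frac{1}{1228}\right) = - \frac{8538419}{326648}$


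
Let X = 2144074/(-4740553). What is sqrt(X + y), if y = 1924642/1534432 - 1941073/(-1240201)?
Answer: sqrt(3010112163108441264372035237207363599)/1127661474901430012 ≈ 1.5386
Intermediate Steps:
y = 2682693729289/951502050416 (y = 1924642*(1/1534432) - 1941073*(-1/1240201) = 962321/767216 + 1941073/1240201 = 2682693729289/951502050416 ≈ 2.8194)
X = -2144074/4740553 (X = 2144074*(-1/4740553) = -2144074/4740553 ≈ -0.45228)
sqrt(X + y) = sqrt(-2144074/4740553 + 2682693729289/951502050416) = sqrt(10677360999218522033/4510645899605720048) = sqrt(3010112163108441264372035237207363599)/1127661474901430012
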